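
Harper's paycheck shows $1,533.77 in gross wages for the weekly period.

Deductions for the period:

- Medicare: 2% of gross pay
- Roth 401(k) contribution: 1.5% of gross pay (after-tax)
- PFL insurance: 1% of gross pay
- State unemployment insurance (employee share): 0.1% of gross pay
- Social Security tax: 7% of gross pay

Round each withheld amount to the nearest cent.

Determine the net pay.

$1,355.85

Medicare: $1,533.77 × 0.02 = $30.68
PFL insurance: $1,533.77 × 0.01 = $15.34
State unemployment insurance (employee share): $1,533.77 × 0.001 = $1.53
Social Security tax: $1,533.77 × 0.07 = $107.36
Roth 401(k) contribution: $1,533.77 × 0.015 = $23.01
Total deductions = $30.68 + $15.34 + $1.53 + $107.36 + $23.01 = $177.92
Net pay = $1,533.77 − $177.92 = $1,355.85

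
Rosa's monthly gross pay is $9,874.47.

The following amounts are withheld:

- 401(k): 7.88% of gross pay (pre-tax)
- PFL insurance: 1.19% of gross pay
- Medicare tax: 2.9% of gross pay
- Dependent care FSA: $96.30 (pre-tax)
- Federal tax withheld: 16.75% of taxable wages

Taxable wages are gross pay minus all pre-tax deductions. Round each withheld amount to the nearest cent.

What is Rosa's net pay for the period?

$7,088.68

401(k): $9,874.47 × 0.0788 = $778.11
Dependent care FSA: $96.30
Pre-tax total = $778.11 + $96.30 = $874.41
Taxable wages = $9,874.47 − $874.41 = $9,000.06
Federal tax withheld: $9,000.06 × 0.1675 = $1,507.51
PFL insurance: $9,874.47 × 0.0119 = $117.51
Medicare tax: $9,874.47 × 0.029 = $286.36
Total deductions = $778.11 + $96.30 + $1,507.51 + $117.51 + $286.36 = $2,785.79
Net pay = $9,874.47 − $2,785.79 = $7,088.68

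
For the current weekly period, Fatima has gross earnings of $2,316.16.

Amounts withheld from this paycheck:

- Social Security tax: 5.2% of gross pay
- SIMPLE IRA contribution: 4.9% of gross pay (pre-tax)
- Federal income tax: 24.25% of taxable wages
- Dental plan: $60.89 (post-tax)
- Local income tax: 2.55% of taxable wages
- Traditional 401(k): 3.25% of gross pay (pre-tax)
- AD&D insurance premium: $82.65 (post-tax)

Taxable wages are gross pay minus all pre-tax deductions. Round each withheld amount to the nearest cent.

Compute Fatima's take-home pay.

$1,293.27

SIMPLE IRA contribution: $2,316.16 × 0.049 = $113.49
Traditional 401(k): $2,316.16 × 0.0325 = $75.28
Pre-tax total = $113.49 + $75.28 = $188.77
Taxable wages = $2,316.16 − $188.77 = $2,127.39
Federal income tax: $2,127.39 × 0.2425 = $515.89
Local income tax: $2,127.39 × 0.0255 = $54.25
Social Security tax: $2,316.16 × 0.052 = $120.44
Dental plan: $60.89
AD&D insurance premium: $82.65
Total deductions = $113.49 + $75.28 + $515.89 + $54.25 + $120.44 + $60.89 + $82.65 = $1,022.89
Net pay = $2,316.16 − $1,022.89 = $1,293.27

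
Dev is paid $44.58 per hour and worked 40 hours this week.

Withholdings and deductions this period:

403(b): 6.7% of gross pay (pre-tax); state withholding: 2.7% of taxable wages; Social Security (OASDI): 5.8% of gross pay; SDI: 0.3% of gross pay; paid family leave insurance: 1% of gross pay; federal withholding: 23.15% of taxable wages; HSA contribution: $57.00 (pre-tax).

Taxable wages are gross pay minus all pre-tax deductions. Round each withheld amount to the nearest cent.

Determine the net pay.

$1064.78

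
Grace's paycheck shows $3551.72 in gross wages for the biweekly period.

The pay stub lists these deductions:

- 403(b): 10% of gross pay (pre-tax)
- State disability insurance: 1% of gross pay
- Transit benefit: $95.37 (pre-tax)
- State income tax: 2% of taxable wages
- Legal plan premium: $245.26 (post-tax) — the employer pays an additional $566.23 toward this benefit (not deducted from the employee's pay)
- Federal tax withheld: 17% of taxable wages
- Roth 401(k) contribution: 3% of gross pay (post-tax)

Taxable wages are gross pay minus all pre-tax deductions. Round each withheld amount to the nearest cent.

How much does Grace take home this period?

$2124.63

403(b): $3551.72 × 0.1 = $355.17
Transit benefit: $95.37
Pre-tax total = $355.17 + $95.37 = $450.54
Taxable wages = $3551.72 − $450.54 = $3101.18
State income tax: $3101.18 × 0.02 = $62.02
Federal tax withheld: $3101.18 × 0.17 = $527.20
State disability insurance: $3551.72 × 0.01 = $35.52
Roth 401(k) contribution: $3551.72 × 0.03 = $106.55
Legal plan premium: $245.26
(Employer's $566.23 toward legal plan premium is not withheld from the employee.)
Total deductions = $355.17 + $95.37 + $62.02 + $527.20 + $35.52 + $106.55 + $245.26 = $1427.09
Net pay = $3551.72 − $1427.09 = $2124.63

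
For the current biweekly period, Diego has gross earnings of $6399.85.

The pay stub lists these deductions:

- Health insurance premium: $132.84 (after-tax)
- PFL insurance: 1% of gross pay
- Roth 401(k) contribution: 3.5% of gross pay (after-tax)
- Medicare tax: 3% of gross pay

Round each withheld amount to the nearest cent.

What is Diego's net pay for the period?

$5787.02

Medicare tax: $6399.85 × 0.03 = $192.00
PFL insurance: $6399.85 × 0.01 = $64.00
Health insurance premium: $132.84
Roth 401(k) contribution: $6399.85 × 0.035 = $223.99
Total deductions = $192.00 + $64.00 + $132.84 + $223.99 = $612.83
Net pay = $6399.85 − $612.83 = $5787.02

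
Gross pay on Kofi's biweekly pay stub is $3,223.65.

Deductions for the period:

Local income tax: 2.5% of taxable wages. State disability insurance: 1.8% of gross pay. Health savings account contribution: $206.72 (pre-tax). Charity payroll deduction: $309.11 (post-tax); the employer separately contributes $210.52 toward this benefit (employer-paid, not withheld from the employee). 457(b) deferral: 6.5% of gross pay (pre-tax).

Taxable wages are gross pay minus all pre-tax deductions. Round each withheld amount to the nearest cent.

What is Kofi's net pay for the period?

Health savings account contribution: $206.72
457(b) deferral: $3,223.65 × 0.065 = $209.54
Pre-tax total = $206.72 + $209.54 = $416.26
Taxable wages = $3,223.65 − $416.26 = $2,807.39
Local income tax: $2,807.39 × 0.025 = $70.18
State disability insurance: $3,223.65 × 0.018 = $58.03
Charity payroll deduction: $309.11
(Employer's $210.52 toward charity payroll deduction is not withheld from the employee.)
Total deductions = $206.72 + $209.54 + $70.18 + $58.03 + $309.11 = $853.58
Net pay = $3,223.65 − $853.58 = $2,370.07

$2,370.07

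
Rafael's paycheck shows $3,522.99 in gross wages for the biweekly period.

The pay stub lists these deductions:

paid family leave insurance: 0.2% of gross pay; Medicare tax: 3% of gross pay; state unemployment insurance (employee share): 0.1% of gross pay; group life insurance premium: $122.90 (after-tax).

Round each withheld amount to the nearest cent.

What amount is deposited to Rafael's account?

State unemployment insurance (employee share): $3,522.99 × 0.001 = $3.52
Medicare tax: $3,522.99 × 0.03 = $105.69
Paid family leave insurance: $3,522.99 × 0.002 = $7.05
Group life insurance premium: $122.90
Total deductions = $3.52 + $105.69 + $7.05 + $122.90 = $239.16
Net pay = $3,522.99 − $239.16 = $3,283.83

$3,283.83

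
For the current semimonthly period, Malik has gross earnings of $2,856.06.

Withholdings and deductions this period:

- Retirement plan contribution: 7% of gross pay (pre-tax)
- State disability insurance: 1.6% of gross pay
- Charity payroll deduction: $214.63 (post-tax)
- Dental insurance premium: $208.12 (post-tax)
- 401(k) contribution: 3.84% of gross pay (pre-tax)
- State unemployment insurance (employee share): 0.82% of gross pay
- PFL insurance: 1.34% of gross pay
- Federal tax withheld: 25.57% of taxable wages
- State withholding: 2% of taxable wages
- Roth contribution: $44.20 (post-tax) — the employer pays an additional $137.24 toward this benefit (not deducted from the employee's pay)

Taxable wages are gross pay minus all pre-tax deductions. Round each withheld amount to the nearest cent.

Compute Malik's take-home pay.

$1,270.07

401(k) contribution: $2,856.06 × 0.0384 = $109.67
Retirement plan contribution: $2,856.06 × 0.07 = $199.92
Pre-tax total = $109.67 + $199.92 = $309.59
Taxable wages = $2,856.06 − $309.59 = $2,546.47
State withholding: $2,546.47 × 0.02 = $50.93
Federal tax withheld: $2,546.47 × 0.2557 = $651.13
PFL insurance: $2,856.06 × 0.0134 = $38.27
State unemployment insurance (employee share): $2,856.06 × 0.0082 = $23.42
State disability insurance: $2,856.06 × 0.016 = $45.70
Charity payroll deduction: $214.63
Roth contribution: $44.20
Dental insurance premium: $208.12
(Employer's $137.24 toward Roth contribution is not withheld from the employee.)
Total deductions = $109.67 + $199.92 + $50.93 + $651.13 + $38.27 + $23.42 + $45.70 + $214.63 + $44.20 + $208.12 = $1,585.99
Net pay = $2,856.06 − $1,585.99 = $1,270.07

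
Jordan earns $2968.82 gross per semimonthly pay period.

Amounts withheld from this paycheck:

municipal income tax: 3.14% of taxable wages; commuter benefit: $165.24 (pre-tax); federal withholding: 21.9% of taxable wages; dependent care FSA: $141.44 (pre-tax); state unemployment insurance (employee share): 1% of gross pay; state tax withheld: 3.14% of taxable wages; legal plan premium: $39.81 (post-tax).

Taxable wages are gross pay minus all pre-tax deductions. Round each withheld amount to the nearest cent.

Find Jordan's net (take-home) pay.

Commuter benefit: $165.24
Dependent care FSA: $141.44
Pre-tax total = $165.24 + $141.44 = $306.68
Taxable wages = $2968.82 − $306.68 = $2662.14
Federal withholding: $2662.14 × 0.219 = $583.01
Municipal income tax: $2662.14 × 0.0314 = $83.59
State tax withheld: $2662.14 × 0.0314 = $83.59
State unemployment insurance (employee share): $2968.82 × 0.01 = $29.69
Legal plan premium: $39.81
Total deductions = $165.24 + $141.44 + $583.01 + $83.59 + $83.59 + $29.69 + $39.81 = $1126.37
Net pay = $2968.82 − $1126.37 = $1842.45

$1842.45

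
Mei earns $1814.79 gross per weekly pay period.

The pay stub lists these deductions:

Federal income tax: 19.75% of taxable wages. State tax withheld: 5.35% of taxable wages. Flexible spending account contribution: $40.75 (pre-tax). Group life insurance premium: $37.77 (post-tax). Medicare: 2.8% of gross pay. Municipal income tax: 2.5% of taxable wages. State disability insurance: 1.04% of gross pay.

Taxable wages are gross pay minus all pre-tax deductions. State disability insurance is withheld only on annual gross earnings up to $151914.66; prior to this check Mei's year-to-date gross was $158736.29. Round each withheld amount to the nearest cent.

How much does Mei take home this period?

$1195.83

Flexible spending account contribution: $40.75
Taxable wages = $1814.79 − $40.75 = $1774.04
Municipal income tax: $1774.04 × 0.025 = $44.35
State tax withheld: $1774.04 × 0.0535 = $94.91
Federal income tax: $1774.04 × 0.1975 = $350.37
State disability insurance: annual cap $151914.66 already reached (YTD $158736.29), so $0.00
Medicare: $1814.79 × 0.028 = $50.81
Group life insurance premium: $37.77
Total deductions = $40.75 + $44.35 + $94.91 + $350.37 + $0.00 + $50.81 + $37.77 = $618.96
Net pay = $1814.79 − $618.96 = $1195.83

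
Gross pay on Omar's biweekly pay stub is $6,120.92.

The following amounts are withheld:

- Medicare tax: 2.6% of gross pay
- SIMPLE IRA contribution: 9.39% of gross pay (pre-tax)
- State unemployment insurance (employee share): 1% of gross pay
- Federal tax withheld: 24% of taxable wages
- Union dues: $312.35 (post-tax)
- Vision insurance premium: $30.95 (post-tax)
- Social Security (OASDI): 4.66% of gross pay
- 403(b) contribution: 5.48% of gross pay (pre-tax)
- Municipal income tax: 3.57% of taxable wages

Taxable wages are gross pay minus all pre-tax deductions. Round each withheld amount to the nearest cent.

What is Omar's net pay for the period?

SIMPLE IRA contribution: $6,120.92 × 0.0939 = $574.75
403(b) contribution: $6,120.92 × 0.0548 = $335.43
Pre-tax total = $574.75 + $335.43 = $910.18
Taxable wages = $6,120.92 − $910.18 = $5,210.74
Municipal income tax: $5,210.74 × 0.0357 = $186.02
Federal tax withheld: $5,210.74 × 0.24 = $1,250.58
Medicare tax: $6,120.92 × 0.026 = $159.14
State unemployment insurance (employee share): $6,120.92 × 0.01 = $61.21
Social Security (OASDI): $6,120.92 × 0.0466 = $285.23
Vision insurance premium: $30.95
Union dues: $312.35
Total deductions = $574.75 + $335.43 + $186.02 + $1,250.58 + $159.14 + $61.21 + $285.23 + $30.95 + $312.35 = $3,195.66
Net pay = $6,120.92 − $3,195.66 = $2,925.26

$2,925.26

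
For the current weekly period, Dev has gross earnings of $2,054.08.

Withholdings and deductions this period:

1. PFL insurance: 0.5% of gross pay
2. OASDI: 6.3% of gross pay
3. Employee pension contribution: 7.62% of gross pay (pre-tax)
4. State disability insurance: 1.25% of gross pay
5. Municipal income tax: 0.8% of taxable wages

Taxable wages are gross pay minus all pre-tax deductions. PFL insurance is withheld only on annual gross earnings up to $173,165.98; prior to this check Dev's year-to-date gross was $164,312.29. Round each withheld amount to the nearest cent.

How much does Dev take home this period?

$1,717.02

Employee pension contribution: $2,054.08 × 0.0762 = $156.52
Taxable wages = $2,054.08 − $156.52 = $1,897.56
Municipal income tax: $1,897.56 × 0.008 = $15.18
PFL insurance: cap not yet reached, full $2,054.08 is subject → $2,054.08 × 0.005 = $10.27
State disability insurance: $2,054.08 × 0.0125 = $25.68
OASDI: $2,054.08 × 0.063 = $129.41
Total deductions = $156.52 + $15.18 + $10.27 + $25.68 + $129.41 = $337.06
Net pay = $2,054.08 − $337.06 = $1,717.02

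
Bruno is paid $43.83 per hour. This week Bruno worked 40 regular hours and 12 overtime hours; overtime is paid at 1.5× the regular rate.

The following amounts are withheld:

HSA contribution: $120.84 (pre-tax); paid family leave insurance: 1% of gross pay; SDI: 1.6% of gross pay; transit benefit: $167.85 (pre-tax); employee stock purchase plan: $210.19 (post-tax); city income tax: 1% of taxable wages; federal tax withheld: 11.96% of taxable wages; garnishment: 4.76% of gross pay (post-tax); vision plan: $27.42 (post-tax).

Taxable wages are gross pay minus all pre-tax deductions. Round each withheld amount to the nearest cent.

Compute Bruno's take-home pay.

Regular pay: 40 × $43.83 = $1753.20
Overtime pay: 12 × $43.83 × 1.5 = $788.94
Gross pay = $1753.20 + $788.94 = $2542.14
HSA contribution: $120.84
Transit benefit: $167.85
Pre-tax total = $120.84 + $167.85 = $288.69
Taxable wages = $2542.14 − $288.69 = $2253.45
City income tax: $2253.45 × 0.01 = $22.53
Federal tax withheld: $2253.45 × 0.1196 = $269.51
Paid family leave insurance: $2542.14 × 0.01 = $25.42
SDI: $2542.14 × 0.016 = $40.67
Vision plan: $27.42
Garnishment: $2542.14 × 0.0476 = $121.01
Employee stock purchase plan: $210.19
Total deductions = $120.84 + $167.85 + $22.53 + $269.51 + $25.42 + $40.67 + $27.42 + $121.01 + $210.19 = $1005.44
Net pay = $2542.14 − $1005.44 = $1536.70

$1536.70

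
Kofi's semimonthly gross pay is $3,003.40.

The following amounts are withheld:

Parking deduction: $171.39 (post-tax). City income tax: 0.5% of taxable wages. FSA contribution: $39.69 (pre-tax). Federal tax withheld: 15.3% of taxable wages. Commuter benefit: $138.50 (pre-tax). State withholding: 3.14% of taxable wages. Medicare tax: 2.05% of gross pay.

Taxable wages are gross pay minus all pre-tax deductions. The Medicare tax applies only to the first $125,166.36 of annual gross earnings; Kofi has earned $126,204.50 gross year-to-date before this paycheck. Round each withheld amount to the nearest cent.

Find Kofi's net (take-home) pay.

$2,118.72

FSA contribution: $39.69
Commuter benefit: $138.50
Pre-tax total = $39.69 + $138.50 = $178.19
Taxable wages = $3,003.40 − $178.19 = $2,825.21
City income tax: $2,825.21 × 0.005 = $14.13
Federal tax withheld: $2,825.21 × 0.153 = $432.26
State withholding: $2,825.21 × 0.0314 = $88.71
Medicare tax: annual cap $125,166.36 already reached (YTD $126,204.50), so $0.00
Parking deduction: $171.39
Total deductions = $39.69 + $138.50 + $14.13 + $432.26 + $88.71 + $0.00 + $171.39 = $884.68
Net pay = $3,003.40 − $884.68 = $2,118.72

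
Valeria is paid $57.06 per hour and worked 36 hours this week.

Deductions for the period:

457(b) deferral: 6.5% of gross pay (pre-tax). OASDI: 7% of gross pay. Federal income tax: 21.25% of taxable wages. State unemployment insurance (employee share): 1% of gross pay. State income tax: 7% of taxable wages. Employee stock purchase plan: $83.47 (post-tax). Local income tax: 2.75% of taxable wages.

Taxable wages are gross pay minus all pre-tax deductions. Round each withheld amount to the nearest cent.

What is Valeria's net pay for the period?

Gross pay: 36 × $57.06 = $2054.16
457(b) deferral: $2054.16 × 0.065 = $133.52
Taxable wages = $2054.16 − $133.52 = $1920.64
Local income tax: $1920.64 × 0.0275 = $52.82
Federal income tax: $1920.64 × 0.2125 = $408.14
State income tax: $1920.64 × 0.07 = $134.44
State unemployment insurance (employee share): $2054.16 × 0.01 = $20.54
OASDI: $2054.16 × 0.07 = $143.79
Employee stock purchase plan: $83.47
Total deductions = $133.52 + $52.82 + $408.14 + $134.44 + $20.54 + $143.79 + $83.47 = $976.72
Net pay = $2054.16 − $976.72 = $1077.44

$1077.44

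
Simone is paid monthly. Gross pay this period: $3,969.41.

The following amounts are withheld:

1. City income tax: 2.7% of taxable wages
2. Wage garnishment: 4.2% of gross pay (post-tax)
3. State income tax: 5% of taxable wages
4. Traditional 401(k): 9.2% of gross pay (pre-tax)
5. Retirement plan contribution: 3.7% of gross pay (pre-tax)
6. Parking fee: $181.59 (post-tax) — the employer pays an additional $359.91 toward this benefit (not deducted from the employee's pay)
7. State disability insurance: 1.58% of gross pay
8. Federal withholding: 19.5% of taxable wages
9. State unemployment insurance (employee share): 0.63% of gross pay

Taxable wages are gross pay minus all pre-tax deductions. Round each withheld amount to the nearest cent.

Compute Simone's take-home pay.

Retirement plan contribution: $3,969.41 × 0.037 = $146.87
Traditional 401(k): $3,969.41 × 0.092 = $365.19
Pre-tax total = $146.87 + $365.19 = $512.06
Taxable wages = $3,969.41 − $512.06 = $3,457.35
Federal withholding: $3,457.35 × 0.195 = $674.18
City income tax: $3,457.35 × 0.027 = $93.35
State income tax: $3,457.35 × 0.05 = $172.87
State disability insurance: $3,969.41 × 0.0158 = $62.72
State unemployment insurance (employee share): $3,969.41 × 0.0063 = $25.01
Wage garnishment: $3,969.41 × 0.042 = $166.72
Parking fee: $181.59
(Employer's $359.91 toward parking fee is not withheld from the employee.)
Total deductions = $146.87 + $365.19 + $674.18 + $93.35 + $172.87 + $62.72 + $25.01 + $166.72 + $181.59 = $1,888.50
Net pay = $3,969.41 − $1,888.50 = $2,080.91

$2,080.91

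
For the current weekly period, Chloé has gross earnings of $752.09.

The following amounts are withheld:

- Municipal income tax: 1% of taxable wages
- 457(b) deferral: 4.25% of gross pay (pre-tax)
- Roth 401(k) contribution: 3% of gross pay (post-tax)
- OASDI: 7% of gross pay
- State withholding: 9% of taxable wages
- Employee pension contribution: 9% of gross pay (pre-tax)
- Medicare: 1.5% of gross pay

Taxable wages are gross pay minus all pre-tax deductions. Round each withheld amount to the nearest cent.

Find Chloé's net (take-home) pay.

457(b) deferral: $752.09 × 0.0425 = $31.96
Employee pension contribution: $752.09 × 0.09 = $67.69
Pre-tax total = $31.96 + $67.69 = $99.65
Taxable wages = $752.09 − $99.65 = $652.44
State withholding: $652.44 × 0.09 = $58.72
Municipal income tax: $652.44 × 0.01 = $6.52
Medicare: $752.09 × 0.015 = $11.28
OASDI: $752.09 × 0.07 = $52.65
Roth 401(k) contribution: $752.09 × 0.03 = $22.56
Total deductions = $31.96 + $67.69 + $58.72 + $6.52 + $11.28 + $52.65 + $22.56 = $251.38
Net pay = $752.09 − $251.38 = $500.71

$500.71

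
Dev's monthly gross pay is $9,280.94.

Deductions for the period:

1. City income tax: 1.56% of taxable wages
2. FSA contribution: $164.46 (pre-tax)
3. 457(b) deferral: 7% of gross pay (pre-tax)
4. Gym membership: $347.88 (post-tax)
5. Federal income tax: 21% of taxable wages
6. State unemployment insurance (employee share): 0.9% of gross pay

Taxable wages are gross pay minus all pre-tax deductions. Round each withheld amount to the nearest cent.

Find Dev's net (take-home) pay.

457(b) deferral: $9,280.94 × 0.07 = $649.67
FSA contribution: $164.46
Pre-tax total = $649.67 + $164.46 = $814.13
Taxable wages = $9,280.94 − $814.13 = $8,466.81
Federal income tax: $8,466.81 × 0.21 = $1,778.03
City income tax: $8,466.81 × 0.0156 = $132.08
State unemployment insurance (employee share): $9,280.94 × 0.009 = $83.53
Gym membership: $347.88
Total deductions = $649.67 + $164.46 + $1,778.03 + $132.08 + $83.53 + $347.88 = $3,155.65
Net pay = $9,280.94 − $3,155.65 = $6,125.29

$6,125.29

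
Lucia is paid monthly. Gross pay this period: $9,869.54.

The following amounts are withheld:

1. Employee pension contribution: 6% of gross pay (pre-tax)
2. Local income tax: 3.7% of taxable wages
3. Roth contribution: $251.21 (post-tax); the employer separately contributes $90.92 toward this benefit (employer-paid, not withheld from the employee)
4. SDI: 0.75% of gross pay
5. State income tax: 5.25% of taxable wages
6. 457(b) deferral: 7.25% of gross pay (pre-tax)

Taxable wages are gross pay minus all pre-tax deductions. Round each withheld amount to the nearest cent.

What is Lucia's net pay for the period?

$7,470.31

457(b) deferral: $9,869.54 × 0.0725 = $715.54
Employee pension contribution: $9,869.54 × 0.06 = $592.17
Pre-tax total = $715.54 + $592.17 = $1,307.71
Taxable wages = $9,869.54 − $1,307.71 = $8,561.83
State income tax: $8,561.83 × 0.0525 = $449.50
Local income tax: $8,561.83 × 0.037 = $316.79
SDI: $9,869.54 × 0.0075 = $74.02
Roth contribution: $251.21
(Employer's $90.92 toward Roth contribution is not withheld from the employee.)
Total deductions = $715.54 + $592.17 + $449.50 + $316.79 + $74.02 + $251.21 = $2,399.23
Net pay = $9,869.54 − $2,399.23 = $7,470.31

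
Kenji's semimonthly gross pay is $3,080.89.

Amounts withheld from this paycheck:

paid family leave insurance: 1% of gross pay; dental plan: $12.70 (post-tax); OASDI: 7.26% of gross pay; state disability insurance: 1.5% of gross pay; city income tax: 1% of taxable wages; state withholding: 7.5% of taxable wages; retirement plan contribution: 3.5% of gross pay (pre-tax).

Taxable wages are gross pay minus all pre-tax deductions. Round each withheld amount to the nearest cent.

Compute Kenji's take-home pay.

Retirement plan contribution: $3,080.89 × 0.035 = $107.83
Taxable wages = $3,080.89 − $107.83 = $2,973.06
City income tax: $2,973.06 × 0.01 = $29.73
State withholding: $2,973.06 × 0.075 = $222.98
Paid family leave insurance: $3,080.89 × 0.01 = $30.81
State disability insurance: $3,080.89 × 0.015 = $46.21
OASDI: $3,080.89 × 0.0726 = $223.67
Dental plan: $12.70
Total deductions = $107.83 + $29.73 + $222.98 + $30.81 + $46.21 + $223.67 + $12.70 = $673.93
Net pay = $3,080.89 − $673.93 = $2,406.96

$2,406.96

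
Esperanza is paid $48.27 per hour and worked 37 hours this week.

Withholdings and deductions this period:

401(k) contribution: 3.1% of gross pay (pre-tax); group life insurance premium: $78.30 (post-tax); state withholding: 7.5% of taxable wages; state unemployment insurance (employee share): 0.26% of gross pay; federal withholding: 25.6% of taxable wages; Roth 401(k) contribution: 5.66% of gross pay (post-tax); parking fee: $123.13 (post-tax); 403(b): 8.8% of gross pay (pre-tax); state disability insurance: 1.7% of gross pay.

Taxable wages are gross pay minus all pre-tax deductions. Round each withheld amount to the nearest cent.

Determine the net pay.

Gross pay: 37 × $48.27 = $1,785.99
403(b): $1,785.99 × 0.088 = $157.17
401(k) contribution: $1,785.99 × 0.031 = $55.37
Pre-tax total = $157.17 + $55.37 = $212.54
Taxable wages = $1,785.99 − $212.54 = $1,573.45
Federal withholding: $1,573.45 × 0.256 = $402.80
State withholding: $1,573.45 × 0.075 = $118.01
State unemployment insurance (employee share): $1,785.99 × 0.0026 = $4.64
State disability insurance: $1,785.99 × 0.017 = $30.36
Roth 401(k) contribution: $1,785.99 × 0.0566 = $101.09
Parking fee: $123.13
Group life insurance premium: $78.30
Total deductions = $157.17 + $55.37 + $402.80 + $118.01 + $4.64 + $30.36 + $101.09 + $123.13 + $78.30 = $1,070.87
Net pay = $1,785.99 − $1,070.87 = $715.12

$715.12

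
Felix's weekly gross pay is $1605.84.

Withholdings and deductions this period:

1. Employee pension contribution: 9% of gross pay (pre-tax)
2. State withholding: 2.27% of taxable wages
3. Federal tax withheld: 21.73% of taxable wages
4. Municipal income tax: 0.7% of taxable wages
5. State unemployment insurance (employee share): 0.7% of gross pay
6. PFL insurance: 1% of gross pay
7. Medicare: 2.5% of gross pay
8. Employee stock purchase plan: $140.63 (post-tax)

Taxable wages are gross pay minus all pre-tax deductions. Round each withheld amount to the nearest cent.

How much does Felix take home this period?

$892.29

Employee pension contribution: $1605.84 × 0.09 = $144.53
Taxable wages = $1605.84 − $144.53 = $1461.31
Municipal income tax: $1461.31 × 0.007 = $10.23
State withholding: $1461.31 × 0.0227 = $33.17
Federal tax withheld: $1461.31 × 0.2173 = $317.54
PFL insurance: $1605.84 × 0.01 = $16.06
Medicare: $1605.84 × 0.025 = $40.15
State unemployment insurance (employee share): $1605.84 × 0.007 = $11.24
Employee stock purchase plan: $140.63
Total deductions = $144.53 + $10.23 + $33.17 + $317.54 + $16.06 + $40.15 + $11.24 + $140.63 = $713.55
Net pay = $1605.84 − $713.55 = $892.29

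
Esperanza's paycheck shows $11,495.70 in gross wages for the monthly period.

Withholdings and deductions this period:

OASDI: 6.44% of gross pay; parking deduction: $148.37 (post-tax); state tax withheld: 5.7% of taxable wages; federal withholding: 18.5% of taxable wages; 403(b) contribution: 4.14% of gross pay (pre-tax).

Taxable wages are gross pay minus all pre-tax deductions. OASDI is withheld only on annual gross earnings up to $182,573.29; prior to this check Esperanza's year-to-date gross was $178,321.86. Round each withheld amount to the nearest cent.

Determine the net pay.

$7,930.83

403(b) contribution: $11,495.70 × 0.0414 = $475.92
Taxable wages = $11,495.70 − $475.92 = $11,019.78
Federal withholding: $11,019.78 × 0.185 = $2,038.66
State tax withheld: $11,019.78 × 0.057 = $628.13
OASDI: only $182,573.29 − $178,321.86 = $4,251.43 of this check is subject → $4,251.43 × 0.0644 = $273.79
Parking deduction: $148.37
Total deductions = $475.92 + $2,038.66 + $628.13 + $273.79 + $148.37 = $3,564.87
Net pay = $11,495.70 − $3,564.87 = $7,930.83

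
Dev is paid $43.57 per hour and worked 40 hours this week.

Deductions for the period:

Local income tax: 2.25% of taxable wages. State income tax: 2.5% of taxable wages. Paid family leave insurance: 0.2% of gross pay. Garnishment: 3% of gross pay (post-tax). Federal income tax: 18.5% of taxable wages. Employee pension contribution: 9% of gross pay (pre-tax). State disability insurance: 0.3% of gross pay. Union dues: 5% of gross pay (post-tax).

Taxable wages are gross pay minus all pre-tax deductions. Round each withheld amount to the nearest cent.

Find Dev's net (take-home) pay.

$1,069.08

Gross pay: 40 × $43.57 = $1,742.80
Employee pension contribution: $1,742.80 × 0.09 = $156.85
Taxable wages = $1,742.80 − $156.85 = $1,585.95
State income tax: $1,585.95 × 0.025 = $39.65
Federal income tax: $1,585.95 × 0.185 = $293.40
Local income tax: $1,585.95 × 0.0225 = $35.68
State disability insurance: $1,742.80 × 0.003 = $5.23
Paid family leave insurance: $1,742.80 × 0.002 = $3.49
Union dues: $1,742.80 × 0.05 = $87.14
Garnishment: $1,742.80 × 0.03 = $52.28
Total deductions = $156.85 + $39.65 + $293.40 + $35.68 + $5.23 + $3.49 + $87.14 + $52.28 = $673.72
Net pay = $1,742.80 − $673.72 = $1,069.08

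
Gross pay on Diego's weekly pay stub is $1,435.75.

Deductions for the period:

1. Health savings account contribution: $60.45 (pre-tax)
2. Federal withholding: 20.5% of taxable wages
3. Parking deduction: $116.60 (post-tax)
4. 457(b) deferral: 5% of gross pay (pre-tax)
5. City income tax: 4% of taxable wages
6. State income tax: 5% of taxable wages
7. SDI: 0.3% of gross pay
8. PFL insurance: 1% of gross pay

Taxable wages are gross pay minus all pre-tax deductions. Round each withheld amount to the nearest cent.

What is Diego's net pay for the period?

$783.70

457(b) deferral: $1,435.75 × 0.05 = $71.79
Health savings account contribution: $60.45
Pre-tax total = $71.79 + $60.45 = $132.24
Taxable wages = $1,435.75 − $132.24 = $1,303.51
State income tax: $1,303.51 × 0.05 = $65.18
Federal withholding: $1,303.51 × 0.205 = $267.22
City income tax: $1,303.51 × 0.04 = $52.14
PFL insurance: $1,435.75 × 0.01 = $14.36
SDI: $1,435.75 × 0.003 = $4.31
Parking deduction: $116.60
Total deductions = $71.79 + $60.45 + $65.18 + $267.22 + $52.14 + $14.36 + $4.31 + $116.60 = $652.05
Net pay = $1,435.75 − $652.05 = $783.70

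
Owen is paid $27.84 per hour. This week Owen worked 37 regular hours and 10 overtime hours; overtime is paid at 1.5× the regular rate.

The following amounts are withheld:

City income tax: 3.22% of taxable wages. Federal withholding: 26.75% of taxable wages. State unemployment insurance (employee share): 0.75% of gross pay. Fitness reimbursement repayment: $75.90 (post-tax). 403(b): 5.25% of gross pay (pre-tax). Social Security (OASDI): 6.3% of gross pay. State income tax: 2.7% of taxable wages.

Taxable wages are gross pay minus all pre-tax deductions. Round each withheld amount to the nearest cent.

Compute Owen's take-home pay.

$745.59

Regular pay: 37 × $27.84 = $1,030.08
Overtime pay: 10 × $27.84 × 1.5 = $417.60
Gross pay = $1,030.08 + $417.60 = $1,447.68
403(b): $1,447.68 × 0.0525 = $76.00
Taxable wages = $1,447.68 − $76.00 = $1,371.68
Federal withholding: $1,371.68 × 0.2675 = $366.92
City income tax: $1,371.68 × 0.0322 = $44.17
State income tax: $1,371.68 × 0.027 = $37.04
State unemployment insurance (employee share): $1,447.68 × 0.0075 = $10.86
Social Security (OASDI): $1,447.68 × 0.063 = $91.20
Fitness reimbursement repayment: $75.90
Total deductions = $76.00 + $366.92 + $44.17 + $37.04 + $10.86 + $91.20 + $75.90 = $702.09
Net pay = $1,447.68 − $702.09 = $745.59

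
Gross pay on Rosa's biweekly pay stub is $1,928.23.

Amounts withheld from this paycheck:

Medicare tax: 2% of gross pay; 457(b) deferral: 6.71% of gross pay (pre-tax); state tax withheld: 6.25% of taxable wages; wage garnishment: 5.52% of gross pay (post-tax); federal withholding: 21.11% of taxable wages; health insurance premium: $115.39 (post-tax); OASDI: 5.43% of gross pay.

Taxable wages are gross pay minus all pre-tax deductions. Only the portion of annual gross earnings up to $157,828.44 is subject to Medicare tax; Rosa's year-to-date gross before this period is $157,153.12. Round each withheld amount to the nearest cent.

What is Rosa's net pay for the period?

$966.64

457(b) deferral: $1,928.23 × 0.0671 = $129.38
Taxable wages = $1,928.23 − $129.38 = $1,798.85
Federal withholding: $1,798.85 × 0.2111 = $379.74
State tax withheld: $1,798.85 × 0.0625 = $112.43
Medicare tax: only $157,828.44 − $157,153.12 = $675.32 of this check is subject → $675.32 × 0.02 = $13.51
OASDI: $1,928.23 × 0.0543 = $104.70
Wage garnishment: $1,928.23 × 0.0552 = $106.44
Health insurance premium: $115.39
Total deductions = $129.38 + $379.74 + $112.43 + $13.51 + $104.70 + $106.44 + $115.39 = $961.59
Net pay = $1,928.23 − $961.59 = $966.64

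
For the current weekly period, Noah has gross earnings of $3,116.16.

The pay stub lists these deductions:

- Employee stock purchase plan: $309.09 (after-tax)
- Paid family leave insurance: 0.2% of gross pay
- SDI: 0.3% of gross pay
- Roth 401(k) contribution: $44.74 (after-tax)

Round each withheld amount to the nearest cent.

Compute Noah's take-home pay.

$2,746.75

SDI: $3,116.16 × 0.003 = $9.35
Paid family leave insurance: $3,116.16 × 0.002 = $6.23
Roth 401(k) contribution: $44.74
Employee stock purchase plan: $309.09
Total deductions = $9.35 + $6.23 + $44.74 + $309.09 = $369.41
Net pay = $3,116.16 − $369.41 = $2,746.75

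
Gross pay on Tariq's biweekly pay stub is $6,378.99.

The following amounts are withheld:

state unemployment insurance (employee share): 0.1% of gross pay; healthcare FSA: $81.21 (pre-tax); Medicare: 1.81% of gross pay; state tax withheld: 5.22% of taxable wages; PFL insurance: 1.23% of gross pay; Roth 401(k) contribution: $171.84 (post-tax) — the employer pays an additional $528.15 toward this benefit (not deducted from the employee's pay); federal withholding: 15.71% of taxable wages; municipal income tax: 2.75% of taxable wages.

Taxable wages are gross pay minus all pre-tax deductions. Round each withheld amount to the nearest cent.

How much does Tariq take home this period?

$4,434.33

Healthcare FSA: $81.21
Taxable wages = $6,378.99 − $81.21 = $6,297.78
State tax withheld: $6,297.78 × 0.0522 = $328.74
Federal withholding: $6,297.78 × 0.1571 = $989.38
Municipal income tax: $6,297.78 × 0.0275 = $173.19
Medicare: $6,378.99 × 0.0181 = $115.46
State unemployment insurance (employee share): $6,378.99 × 0.001 = $6.38
PFL insurance: $6,378.99 × 0.0123 = $78.46
Roth 401(k) contribution: $171.84
(Employer's $528.15 toward Roth 401(k) contribution is not withheld from the employee.)
Total deductions = $81.21 + $328.74 + $989.38 + $173.19 + $115.46 + $6.38 + $78.46 + $171.84 = $1,944.66
Net pay = $6,378.99 − $1,944.66 = $4,434.33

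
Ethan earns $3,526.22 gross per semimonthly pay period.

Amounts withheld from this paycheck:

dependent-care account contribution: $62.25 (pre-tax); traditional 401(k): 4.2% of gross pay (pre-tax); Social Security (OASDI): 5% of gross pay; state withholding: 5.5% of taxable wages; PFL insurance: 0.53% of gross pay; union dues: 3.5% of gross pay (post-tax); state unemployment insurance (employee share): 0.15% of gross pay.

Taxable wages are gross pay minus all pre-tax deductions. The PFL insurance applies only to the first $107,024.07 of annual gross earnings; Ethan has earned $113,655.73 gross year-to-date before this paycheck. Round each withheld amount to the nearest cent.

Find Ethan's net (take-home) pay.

$2,828.48

Dependent-care account contribution: $62.25
Traditional 401(k): $3,526.22 × 0.042 = $148.10
Pre-tax total = $62.25 + $148.10 = $210.35
Taxable wages = $3,526.22 − $210.35 = $3,315.87
State withholding: $3,315.87 × 0.055 = $182.37
Social Security (OASDI): $3,526.22 × 0.05 = $176.31
PFL insurance: annual cap $107,024.07 already reached (YTD $113,655.73), so $0.00
State unemployment insurance (employee share): $3,526.22 × 0.0015 = $5.29
Union dues: $3,526.22 × 0.035 = $123.42
Total deductions = $62.25 + $148.10 + $182.37 + $176.31 + $0.00 + $5.29 + $123.42 = $697.74
Net pay = $3,526.22 − $697.74 = $2,828.48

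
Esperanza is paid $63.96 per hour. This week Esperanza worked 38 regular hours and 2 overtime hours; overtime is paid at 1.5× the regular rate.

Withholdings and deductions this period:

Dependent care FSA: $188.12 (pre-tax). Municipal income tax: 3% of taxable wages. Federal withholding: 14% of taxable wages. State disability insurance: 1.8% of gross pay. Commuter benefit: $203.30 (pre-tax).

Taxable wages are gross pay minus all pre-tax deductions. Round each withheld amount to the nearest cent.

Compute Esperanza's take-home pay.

$1,804.48

Regular pay: 38 × $63.96 = $2,430.48
Overtime pay: 2 × $63.96 × 1.5 = $191.88
Gross pay = $2,430.48 + $191.88 = $2,622.36
Commuter benefit: $203.30
Dependent care FSA: $188.12
Pre-tax total = $203.30 + $188.12 = $391.42
Taxable wages = $2,622.36 − $391.42 = $2,230.94
Federal withholding: $2,230.94 × 0.14 = $312.33
Municipal income tax: $2,230.94 × 0.03 = $66.93
State disability insurance: $2,622.36 × 0.018 = $47.20
Total deductions = $203.30 + $188.12 + $312.33 + $66.93 + $47.20 = $817.88
Net pay = $2,622.36 − $817.88 = $1,804.48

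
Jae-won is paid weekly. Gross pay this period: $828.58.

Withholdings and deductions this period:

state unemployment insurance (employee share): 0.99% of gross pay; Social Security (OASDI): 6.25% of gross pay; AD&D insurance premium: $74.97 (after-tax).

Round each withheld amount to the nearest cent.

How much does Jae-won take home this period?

$693.62

State unemployment insurance (employee share): $828.58 × 0.0099 = $8.20
Social Security (OASDI): $828.58 × 0.0625 = $51.79
AD&D insurance premium: $74.97
Total deductions = $8.20 + $51.79 + $74.97 = $134.96
Net pay = $828.58 − $134.96 = $693.62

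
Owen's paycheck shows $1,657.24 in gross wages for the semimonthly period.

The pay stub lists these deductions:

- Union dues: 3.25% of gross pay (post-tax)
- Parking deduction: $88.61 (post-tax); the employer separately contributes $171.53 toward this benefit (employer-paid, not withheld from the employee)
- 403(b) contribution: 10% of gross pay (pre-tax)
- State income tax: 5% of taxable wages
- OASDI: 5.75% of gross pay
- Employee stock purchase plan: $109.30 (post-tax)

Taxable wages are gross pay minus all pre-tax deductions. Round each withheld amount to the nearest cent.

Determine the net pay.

$1,069.88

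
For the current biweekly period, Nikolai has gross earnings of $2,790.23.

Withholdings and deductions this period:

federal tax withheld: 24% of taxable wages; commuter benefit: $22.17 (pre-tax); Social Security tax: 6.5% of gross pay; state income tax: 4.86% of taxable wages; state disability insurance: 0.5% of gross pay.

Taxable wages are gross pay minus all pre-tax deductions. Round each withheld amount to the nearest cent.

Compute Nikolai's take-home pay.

Commuter benefit: $22.17
Taxable wages = $2,790.23 − $22.17 = $2,768.06
State income tax: $2,768.06 × 0.0486 = $134.53
Federal tax withheld: $2,768.06 × 0.24 = $664.33
Social Security tax: $2,790.23 × 0.065 = $181.36
State disability insurance: $2,790.23 × 0.005 = $13.95
Total deductions = $22.17 + $134.53 + $664.33 + $181.36 + $13.95 = $1,016.34
Net pay = $2,790.23 − $1,016.34 = $1,773.89

$1,773.89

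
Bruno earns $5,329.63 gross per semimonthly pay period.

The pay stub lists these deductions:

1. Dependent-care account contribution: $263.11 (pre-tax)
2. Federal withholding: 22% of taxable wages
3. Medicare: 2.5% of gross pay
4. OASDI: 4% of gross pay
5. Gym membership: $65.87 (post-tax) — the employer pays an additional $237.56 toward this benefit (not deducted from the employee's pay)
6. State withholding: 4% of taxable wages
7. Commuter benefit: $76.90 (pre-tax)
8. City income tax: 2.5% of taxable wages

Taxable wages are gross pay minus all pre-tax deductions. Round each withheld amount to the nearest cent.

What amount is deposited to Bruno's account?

$3,155.28

Dependent-care account contribution: $263.11
Commuter benefit: $76.90
Pre-tax total = $263.11 + $76.90 = $340.01
Taxable wages = $5,329.63 − $340.01 = $4,989.62
Federal withholding: $4,989.62 × 0.22 = $1,097.72
State withholding: $4,989.62 × 0.04 = $199.58
City income tax: $4,989.62 × 0.025 = $124.74
Medicare: $5,329.63 × 0.025 = $133.24
OASDI: $5,329.63 × 0.04 = $213.19
Gym membership: $65.87
(Employer's $237.56 toward gym membership is not withheld from the employee.)
Total deductions = $263.11 + $76.90 + $1,097.72 + $199.58 + $124.74 + $133.24 + $213.19 + $65.87 = $2,174.35
Net pay = $5,329.63 − $2,174.35 = $3,155.28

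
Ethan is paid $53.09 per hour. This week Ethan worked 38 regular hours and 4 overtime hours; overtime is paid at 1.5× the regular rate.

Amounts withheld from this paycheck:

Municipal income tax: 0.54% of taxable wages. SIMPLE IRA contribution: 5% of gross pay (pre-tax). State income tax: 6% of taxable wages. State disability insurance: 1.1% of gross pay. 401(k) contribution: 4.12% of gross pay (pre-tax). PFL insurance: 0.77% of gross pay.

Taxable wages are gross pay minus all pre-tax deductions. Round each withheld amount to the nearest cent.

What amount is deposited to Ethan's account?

$1,940.39

Regular pay: 38 × $53.09 = $2,017.42
Overtime pay: 4 × $53.09 × 1.5 = $318.54
Gross pay = $2,017.42 + $318.54 = $2,335.96
SIMPLE IRA contribution: $2,335.96 × 0.05 = $116.80
401(k) contribution: $2,335.96 × 0.0412 = $96.24
Pre-tax total = $116.80 + $96.24 = $213.04
Taxable wages = $2,335.96 − $213.04 = $2,122.92
State income tax: $2,122.92 × 0.06 = $127.38
Municipal income tax: $2,122.92 × 0.0054 = $11.46
PFL insurance: $2,335.96 × 0.0077 = $17.99
State disability insurance: $2,335.96 × 0.011 = $25.70
Total deductions = $116.80 + $96.24 + $127.38 + $11.46 + $17.99 + $25.70 = $395.57
Net pay = $2,335.96 − $395.57 = $1,940.39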